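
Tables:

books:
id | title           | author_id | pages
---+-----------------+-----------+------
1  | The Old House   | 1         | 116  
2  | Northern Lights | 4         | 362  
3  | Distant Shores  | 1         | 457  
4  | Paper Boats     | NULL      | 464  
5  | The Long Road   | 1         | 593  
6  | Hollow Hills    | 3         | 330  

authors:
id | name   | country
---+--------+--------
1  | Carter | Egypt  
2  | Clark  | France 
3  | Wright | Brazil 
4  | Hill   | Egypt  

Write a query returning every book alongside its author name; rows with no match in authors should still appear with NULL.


LEFT JOIN keeps every row from books (the left table); where author_id has no match in authors, the author columns become NULL. Walk through each book:
  - book 1 (The Old House): author_id=1 -> matches Carter
  - book 2 (Northern Lights): author_id=4 -> matches Hill
  - book 3 (Distant Shores): author_id=1 -> matches Carter
  - book 4 (Paper Boats): author_id=NULL, no match -> kept with NULL
  - book 5 (The Long Road): author_id=1 -> matches Carter
  - book 6 (Hollow Hills): author_id=3 -> matches Wright
All 6 rows appear; 1 has NULL author.

SQL:
SELECT a.title, b.name AS author
FROM books a
LEFT JOIN authors b ON a.author_id = b.id

Result:
title           | author
----------------+-------
The Old House   | Carter
Northern Lights | Hill  
Distant Shores  | Carter
Paper Boats     | NULL  
The Long Road   | Carter
Hollow Hills    | Wright


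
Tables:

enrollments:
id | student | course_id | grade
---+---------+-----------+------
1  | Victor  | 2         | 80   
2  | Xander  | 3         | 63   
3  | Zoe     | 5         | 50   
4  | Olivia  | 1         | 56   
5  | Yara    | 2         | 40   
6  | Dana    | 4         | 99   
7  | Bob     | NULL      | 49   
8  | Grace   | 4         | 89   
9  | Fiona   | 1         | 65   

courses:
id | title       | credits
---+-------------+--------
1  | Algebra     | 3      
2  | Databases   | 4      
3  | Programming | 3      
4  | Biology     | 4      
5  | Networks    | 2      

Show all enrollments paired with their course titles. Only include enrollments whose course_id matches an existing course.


INNER JOIN keeps only enrollments rows whose course_id matches an id in courses. Walk through each enrollment:
  - enrollment 1 (Victor): course_id=2 -> matches Databases
  - enrollment 2 (Xander): course_id=3 -> matches Programming
  - enrollment 3 (Zoe): course_id=5 -> matches Networks
  - enrollment 4 (Olivia): course_id=1 -> matches Algebra
  - enrollment 5 (Yara): course_id=2 -> matches Databases
  - enrollment 6 (Dana): course_id=4 -> matches Biology
  - enrollment 7 (Bob): course_id=NULL, no match -> dropped
  - enrollment 8 (Grace): course_id=4 -> matches Biology
  - enrollment 9 (Fiona): course_id=1 -> matches Algebra
So 1 of 9 rows is dropped.

SQL:
SELECT a.student, b.title AS course
FROM enrollments a
INNER JOIN courses b ON a.course_id = b.id

Result:
student | course     
--------+------------
Victor  | Databases  
Xander  | Programming
Zoe     | Networks   
Olivia  | Algebra    
Yara    | Databases  
Dana    | Biology    
Grace   | Biology    
Fiona   | Algebra    


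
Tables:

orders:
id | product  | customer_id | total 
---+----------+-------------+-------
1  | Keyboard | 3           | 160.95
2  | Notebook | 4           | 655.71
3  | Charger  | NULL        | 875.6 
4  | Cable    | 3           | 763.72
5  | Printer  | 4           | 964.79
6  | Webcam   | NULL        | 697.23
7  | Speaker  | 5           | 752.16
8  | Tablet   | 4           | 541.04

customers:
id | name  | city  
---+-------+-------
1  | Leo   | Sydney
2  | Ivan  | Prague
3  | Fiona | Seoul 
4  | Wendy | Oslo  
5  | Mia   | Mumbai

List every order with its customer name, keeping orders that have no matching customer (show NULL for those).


LEFT JOIN keeps every row from orders (the left table); where customer_id has no match in customers, the customer columns become NULL. Walk through each order:
  - order 1 (Keyboard): customer_id=3 -> matches Fiona
  - order 2 (Notebook): customer_id=4 -> matches Wendy
  - order 3 (Charger): customer_id=NULL, no match -> kept with NULL
  - order 4 (Cable): customer_id=3 -> matches Fiona
  - order 5 (Printer): customer_id=4 -> matches Wendy
  - order 6 (Webcam): customer_id=NULL, no match -> kept with NULL
  - order 7 (Speaker): customer_id=5 -> matches Mia
  - order 8 (Tablet): customer_id=4 -> matches Wendy
All 8 rows appear; 2 have NULL customer.

SQL:
SELECT a.product, b.name AS customer
FROM orders a
LEFT JOIN customers b ON a.customer_id = b.id

Result:
product  | customer
---------+---------
Keyboard | Fiona   
Notebook | Wendy   
Charger  | NULL    
Cable    | Fiona   
Printer  | Wendy   
Webcam   | NULL    
Speaker  | Mia     
Tablet   | Wendy   


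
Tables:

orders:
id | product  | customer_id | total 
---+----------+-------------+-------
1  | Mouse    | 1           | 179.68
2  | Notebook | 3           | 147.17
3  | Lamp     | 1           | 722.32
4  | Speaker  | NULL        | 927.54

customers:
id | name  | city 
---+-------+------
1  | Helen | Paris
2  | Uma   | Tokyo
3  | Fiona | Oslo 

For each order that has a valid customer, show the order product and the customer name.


INNER JOIN keeps only orders rows whose customer_id matches an id in customers. Walk through each order:
  - order 1 (Mouse): customer_id=1 -> matches Helen
  - order 2 (Notebook): customer_id=3 -> matches Fiona
  - order 3 (Lamp): customer_id=1 -> matches Helen
  - order 4 (Speaker): customer_id=NULL, no match -> dropped
So 1 of 4 rows is dropped.

SQL:
SELECT a.product, b.name AS customer
FROM orders a
INNER JOIN customers b ON a.customer_id = b.id

Result:
product  | customer
---------+---------
Mouse    | Helen   
Notebook | Fiona   
Lamp     | Helen   


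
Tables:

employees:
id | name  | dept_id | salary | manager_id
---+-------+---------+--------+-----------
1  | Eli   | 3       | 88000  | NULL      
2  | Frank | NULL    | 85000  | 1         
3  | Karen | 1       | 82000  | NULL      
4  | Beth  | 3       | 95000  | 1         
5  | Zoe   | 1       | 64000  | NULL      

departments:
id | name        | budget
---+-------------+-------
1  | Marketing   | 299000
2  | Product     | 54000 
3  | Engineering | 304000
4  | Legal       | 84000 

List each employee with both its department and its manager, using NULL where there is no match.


Two LEFT JOINs from the same base table employees: one to departments via dept_id, one to employees itself via manager_id. Both are LEFT so every employee is preserved.
Match against departments:
  - employee 1 (Eli): dept_id=3 -> matches Engineering
  - employee 2 (Frank): dept_id=NULL, no match -> kept with NULL
  - employee 3 (Karen): dept_id=1 -> matches Marketing
  - employee 4 (Beth): dept_id=3 -> matches Engineering
  - employee 5 (Zoe): dept_id=1 -> matches Marketing
Match against employees (self):
  - employee 1 (Eli): manager_id=NULL -> NULL
  - employee 2 (Frank): manager_id=1 -> Eli
  - employee 3 (Karen): manager_id=NULL -> NULL
  - employee 4 (Beth): manager_id=1 -> Eli
  - employee 5 (Zoe): manager_id=NULL -> NULL

SQL:
SELECT a.name, b.name AS department, c.name AS manager
FROM employees a
LEFT JOIN departments b ON a.dept_id = b.id
LEFT JOIN employees c ON a.manager_id = c.id

Result:
name  | department  | manager
------+-------------+--------
Eli   | Engineering | NULL   
Frank | NULL        | Eli    
Karen | Marketing   | NULL   
Beth  | Engineering | Eli    
Zoe   | Marketing   | NULL   


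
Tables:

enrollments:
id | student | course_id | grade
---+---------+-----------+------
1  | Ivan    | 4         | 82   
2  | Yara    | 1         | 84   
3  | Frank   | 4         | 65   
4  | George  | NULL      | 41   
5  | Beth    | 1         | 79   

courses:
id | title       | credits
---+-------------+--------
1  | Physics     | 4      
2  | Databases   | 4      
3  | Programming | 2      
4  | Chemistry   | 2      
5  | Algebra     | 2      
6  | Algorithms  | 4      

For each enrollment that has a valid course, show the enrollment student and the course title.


INNER JOIN keeps only enrollments rows whose course_id matches an id in courses. Walk through each enrollment:
  - enrollment 1 (Ivan): course_id=4 -> matches Chemistry
  - enrollment 2 (Yara): course_id=1 -> matches Physics
  - enrollment 3 (Frank): course_id=4 -> matches Chemistry
  - enrollment 4 (George): course_id=NULL, no match -> dropped
  - enrollment 5 (Beth): course_id=1 -> matches Physics
So 1 of 5 rows is dropped.

SQL:
SELECT a.student, b.title AS course
FROM enrollments a
INNER JOIN courses b ON a.course_id = b.id

Result:
student | course   
--------+----------
Ivan    | Chemistry
Yara    | Physics  
Frank   | Chemistry
Beth    | Physics  


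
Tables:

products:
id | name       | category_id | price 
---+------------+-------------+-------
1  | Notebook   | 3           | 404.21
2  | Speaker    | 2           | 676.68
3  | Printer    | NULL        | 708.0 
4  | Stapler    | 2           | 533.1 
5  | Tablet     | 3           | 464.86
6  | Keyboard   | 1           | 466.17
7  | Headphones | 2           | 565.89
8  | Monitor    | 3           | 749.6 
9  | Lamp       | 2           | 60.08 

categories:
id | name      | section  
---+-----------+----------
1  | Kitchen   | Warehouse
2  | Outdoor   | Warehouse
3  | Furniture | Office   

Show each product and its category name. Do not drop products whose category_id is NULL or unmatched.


LEFT JOIN keeps every row from products (the left table); where category_id has no match in categories, the category columns become NULL. Walk through each product:
  - product 1 (Notebook): category_id=3 -> matches Furniture
  - product 2 (Speaker): category_id=2 -> matches Outdoor
  - product 3 (Printer): category_id=NULL, no match -> kept with NULL
  - product 4 (Stapler): category_id=2 -> matches Outdoor
  - product 5 (Tablet): category_id=3 -> matches Furniture
  - product 6 (Keyboard): category_id=1 -> matches Kitchen
  - product 7 (Headphones): category_id=2 -> matches Outdoor
  - product 8 (Monitor): category_id=3 -> matches Furniture
  - product 9 (Lamp): category_id=2 -> matches Outdoor
All 9 rows appear; 1 has NULL category.

SQL:
SELECT a.name, b.name AS category
FROM products a
LEFT JOIN categories b ON a.category_id = b.id

Result:
name       | category 
-----------+----------
Notebook   | Furniture
Speaker    | Outdoor  
Printer    | NULL     
Stapler    | Outdoor  
Tablet     | Furniture
Keyboard   | Kitchen  
Headphones | Outdoor  
Monitor    | Furniture
Lamp       | Outdoor  


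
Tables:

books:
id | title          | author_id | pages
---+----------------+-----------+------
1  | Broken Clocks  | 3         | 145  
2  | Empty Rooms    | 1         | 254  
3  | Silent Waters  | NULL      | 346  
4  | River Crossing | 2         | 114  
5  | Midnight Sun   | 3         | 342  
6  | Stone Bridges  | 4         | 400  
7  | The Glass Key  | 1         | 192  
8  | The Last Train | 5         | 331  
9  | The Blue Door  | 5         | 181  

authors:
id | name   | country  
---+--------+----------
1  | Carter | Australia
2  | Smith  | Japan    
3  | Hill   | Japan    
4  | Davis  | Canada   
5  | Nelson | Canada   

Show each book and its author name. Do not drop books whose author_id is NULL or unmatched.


LEFT JOIN keeps every row from books (the left table); where author_id has no match in authors, the author columns become NULL. Walk through each book:
  - book 1 (Broken Clocks): author_id=3 -> matches Hill
  - book 2 (Empty Rooms): author_id=1 -> matches Carter
  - book 3 (Silent Waters): author_id=NULL, no match -> kept with NULL
  - book 4 (River Crossing): author_id=2 -> matches Smith
  - book 5 (Midnight Sun): author_id=3 -> matches Hill
  - book 6 (Stone Bridges): author_id=4 -> matches Davis
  - book 7 (The Glass Key): author_id=1 -> matches Carter
  - book 8 (The Last Train): author_id=5 -> matches Nelson
  - book 9 (The Blue Door): author_id=5 -> matches Nelson
All 9 rows appear; 1 has NULL author.

SQL:
SELECT a.title, b.name AS author
FROM books a
LEFT JOIN authors b ON a.author_id = b.id

Result:
title          | author
---------------+-------
Broken Clocks  | Hill  
Empty Rooms    | Carter
Silent Waters  | NULL  
River Crossing | Smith 
Midnight Sun   | Hill  
Stone Bridges  | Davis 
The Glass Key  | Carter
The Last Train | Nelson
The Blue Door  | Nelson


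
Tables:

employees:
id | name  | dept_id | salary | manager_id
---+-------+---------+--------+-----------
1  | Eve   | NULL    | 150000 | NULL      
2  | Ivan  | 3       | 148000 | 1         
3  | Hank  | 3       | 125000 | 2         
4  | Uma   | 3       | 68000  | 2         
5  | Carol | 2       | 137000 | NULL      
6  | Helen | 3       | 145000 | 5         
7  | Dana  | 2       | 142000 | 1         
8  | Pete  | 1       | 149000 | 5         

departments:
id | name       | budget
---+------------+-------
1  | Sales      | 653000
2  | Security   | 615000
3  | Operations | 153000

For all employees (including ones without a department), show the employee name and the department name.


LEFT JOIN keeps every row from employees (the left table); where dept_id has no match in departments, the department columns become NULL. Walk through each employee:
  - employee 1 (Eve): dept_id=NULL, no match -> kept with NULL
  - employee 2 (Ivan): dept_id=3 -> matches Operations
  - employee 3 (Hank): dept_id=3 -> matches Operations
  - employee 4 (Uma): dept_id=3 -> matches Operations
  - employee 5 (Carol): dept_id=2 -> matches Security
  - employee 6 (Helen): dept_id=3 -> matches Operations
  - employee 7 (Dana): dept_id=2 -> matches Security
  - employee 8 (Pete): dept_id=1 -> matches Sales
All 8 rows appear; 1 has NULL department.

SQL:
SELECT a.name, b.name AS department
FROM employees a
LEFT JOIN departments b ON a.dept_id = b.id

Result:
name  | department
------+-----------
Eve   | NULL      
Ivan  | Operations
Hank  | Operations
Uma   | Operations
Carol | Security  
Helen | Operations
Dana  | Security  
Pete  | Sales     


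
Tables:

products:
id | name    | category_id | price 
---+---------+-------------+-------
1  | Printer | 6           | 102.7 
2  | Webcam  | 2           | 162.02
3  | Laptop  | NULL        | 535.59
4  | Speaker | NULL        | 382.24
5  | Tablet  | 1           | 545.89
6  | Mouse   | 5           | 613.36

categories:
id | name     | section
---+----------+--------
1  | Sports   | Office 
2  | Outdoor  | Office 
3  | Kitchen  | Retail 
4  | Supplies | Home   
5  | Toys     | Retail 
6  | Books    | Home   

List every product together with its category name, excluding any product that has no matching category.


INNER JOIN keeps only products rows whose category_id matches an id in categories. Walk through each product:
  - product 1 (Printer): category_id=6 -> matches Books
  - product 2 (Webcam): category_id=2 -> matches Outdoor
  - product 3 (Laptop): category_id=NULL, no match -> dropped
  - product 4 (Speaker): category_id=NULL, no match -> dropped
  - product 5 (Tablet): category_id=1 -> matches Sports
  - product 6 (Mouse): category_id=5 -> matches Toys
So 2 of 6 rows are dropped.

SQL:
SELECT a.name, b.name AS category
FROM products a
INNER JOIN categories b ON a.category_id = b.id

Result:
name    | category
--------+---------
Printer | Books   
Webcam  | Outdoor 
Tablet  | Sports  
Mouse   | Toys    


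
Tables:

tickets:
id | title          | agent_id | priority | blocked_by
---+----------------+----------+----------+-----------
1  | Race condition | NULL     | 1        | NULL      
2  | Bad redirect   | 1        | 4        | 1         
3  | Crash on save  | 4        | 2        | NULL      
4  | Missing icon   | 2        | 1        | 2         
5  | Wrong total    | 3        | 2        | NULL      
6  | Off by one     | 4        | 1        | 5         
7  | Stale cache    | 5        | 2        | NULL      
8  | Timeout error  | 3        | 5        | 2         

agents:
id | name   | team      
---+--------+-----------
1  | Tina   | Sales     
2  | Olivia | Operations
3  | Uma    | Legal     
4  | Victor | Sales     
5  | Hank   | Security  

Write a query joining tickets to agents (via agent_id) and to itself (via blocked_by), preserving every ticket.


Two LEFT JOINs from the same base table tickets: one to agents via agent_id, one to tickets itself via blocked_by. Both are LEFT so every ticket is preserved.
Match against agents:
  - ticket 1 (Race condition): agent_id=NULL, no match -> kept with NULL
  - ticket 2 (Bad redirect): agent_id=1 -> matches Tina
  - ticket 3 (Crash on save): agent_id=4 -> matches Victor
  - ticket 4 (Missing icon): agent_id=2 -> matches Olivia
  - ticket 5 (Wrong total): agent_id=3 -> matches Uma
  - ticket 6 (Off by one): agent_id=4 -> matches Victor
  - ticket 7 (Stale cache): agent_id=5 -> matches Hank
  - ticket 8 (Timeout error): agent_id=3 -> matches Uma
Match against tickets (self):
  - ticket 1 (Race condition): blocked_by=NULL -> NULL
  - ticket 2 (Bad redirect): blocked_by=1 -> Race condition
  - ticket 3 (Crash on save): blocked_by=NULL -> NULL
  - ticket 4 (Missing icon): blocked_by=2 -> Bad redirect
  - ticket 5 (Wrong total): blocked_by=NULL -> NULL
  - ticket 6 (Off by one): blocked_by=5 -> Wrong total
  - ticket 7 (Stale cache): blocked_by=NULL -> NULL
  - ticket 8 (Timeout error): blocked_by=2 -> Bad redirect

SQL:
SELECT a.title, b.name AS agent, c.title AS blocked_by
FROM tickets a
LEFT JOIN agents b ON a.agent_id = b.id
LEFT JOIN tickets c ON a.blocked_by = c.id

Result:
title          | agent  | blocked_by    
---------------+--------+---------------
Race condition | NULL   | NULL          
Bad redirect   | Tina   | Race condition
Crash on save  | Victor | NULL          
Missing icon   | Olivia | Bad redirect  
Wrong total    | Uma    | NULL          
Off by one     | Victor | Wrong total   
Stale cache    | Hank   | NULL          
Timeout error  | Uma    | Bad redirect  


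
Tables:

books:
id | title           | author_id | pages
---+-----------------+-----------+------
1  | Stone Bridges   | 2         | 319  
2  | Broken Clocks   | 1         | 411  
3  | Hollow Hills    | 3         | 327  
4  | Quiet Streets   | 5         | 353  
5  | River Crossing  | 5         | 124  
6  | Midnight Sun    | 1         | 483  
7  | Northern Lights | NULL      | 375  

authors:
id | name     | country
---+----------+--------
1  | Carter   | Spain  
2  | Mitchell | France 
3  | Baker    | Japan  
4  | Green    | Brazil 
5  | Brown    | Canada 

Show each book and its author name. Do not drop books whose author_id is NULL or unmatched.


LEFT JOIN keeps every row from books (the left table); where author_id has no match in authors, the author columns become NULL. Walk through each book:
  - book 1 (Stone Bridges): author_id=2 -> matches Mitchell
  - book 2 (Broken Clocks): author_id=1 -> matches Carter
  - book 3 (Hollow Hills): author_id=3 -> matches Baker
  - book 4 (Quiet Streets): author_id=5 -> matches Brown
  - book 5 (River Crossing): author_id=5 -> matches Brown
  - book 6 (Midnight Sun): author_id=1 -> matches Carter
  - book 7 (Northern Lights): author_id=NULL, no match -> kept with NULL
All 7 rows appear; 1 has NULL author.

SQL:
SELECT a.title, b.name AS author
FROM books a
LEFT JOIN authors b ON a.author_id = b.id

Result:
title           | author  
----------------+---------
Stone Bridges   | Mitchell
Broken Clocks   | Carter  
Hollow Hills    | Baker   
Quiet Streets   | Brown   
River Crossing  | Brown   
Midnight Sun    | Carter  
Northern Lights | NULL    


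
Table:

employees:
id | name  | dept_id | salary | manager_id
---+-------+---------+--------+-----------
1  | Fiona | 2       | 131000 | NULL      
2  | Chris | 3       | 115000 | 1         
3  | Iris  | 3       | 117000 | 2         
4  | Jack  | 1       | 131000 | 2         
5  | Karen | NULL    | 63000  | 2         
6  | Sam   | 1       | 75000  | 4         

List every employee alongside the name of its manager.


This is a self-join: employees is joined to a second copy of itself, matching each row's manager_id to another row's id. Use LEFT JOIN so rows with manager_id=NULL are kept.
  - employee 1 (Fiona): manager_id=NULL -> NULL
  - employee 2 (Chris): manager_id=1 -> Fiona
  - employee 3 (Iris): manager_id=2 -> Chris
  - employee 4 (Jack): manager_id=2 -> Chris
  - employee 5 (Karen): manager_id=2 -> Chris
  - employee 6 (Sam): manager_id=4 -> Jack

SQL:
SELECT a.name AS item, b.name AS manager
FROM employees a
LEFT JOIN employees b ON a.manager_id = b.id

Result:
item  | manager
------+--------
Fiona | NULL   
Chris | Fiona  
Iris  | Chris  
Jack  | Chris  
Karen | Chris  
Sam   | Jack   


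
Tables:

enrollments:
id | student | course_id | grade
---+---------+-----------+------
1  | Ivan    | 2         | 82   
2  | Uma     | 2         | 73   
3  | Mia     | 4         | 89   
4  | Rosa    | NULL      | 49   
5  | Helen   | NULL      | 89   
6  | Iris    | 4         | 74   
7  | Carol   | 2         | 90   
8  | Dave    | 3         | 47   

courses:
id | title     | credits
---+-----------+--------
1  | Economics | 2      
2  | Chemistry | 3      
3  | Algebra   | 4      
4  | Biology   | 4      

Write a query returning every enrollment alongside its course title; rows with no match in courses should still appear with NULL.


LEFT JOIN keeps every row from enrollments (the left table); where course_id has no match in courses, the course columns become NULL. Walk through each enrollment:
  - enrollment 1 (Ivan): course_id=2 -> matches Chemistry
  - enrollment 2 (Uma): course_id=2 -> matches Chemistry
  - enrollment 3 (Mia): course_id=4 -> matches Biology
  - enrollment 4 (Rosa): course_id=NULL, no match -> kept with NULL
  - enrollment 5 (Helen): course_id=NULL, no match -> kept with NULL
  - enrollment 6 (Iris): course_id=4 -> matches Biology
  - enrollment 7 (Carol): course_id=2 -> matches Chemistry
  - enrollment 8 (Dave): course_id=3 -> matches Algebra
All 8 rows appear; 2 have NULL course.

SQL:
SELECT a.student, b.title AS course
FROM enrollments a
LEFT JOIN courses b ON a.course_id = b.id

Result:
student | course   
--------+----------
Ivan    | Chemistry
Uma     | Chemistry
Mia     | Biology  
Rosa    | NULL     
Helen   | NULL     
Iris    | Biology  
Carol   | Chemistry
Dave    | Algebra  


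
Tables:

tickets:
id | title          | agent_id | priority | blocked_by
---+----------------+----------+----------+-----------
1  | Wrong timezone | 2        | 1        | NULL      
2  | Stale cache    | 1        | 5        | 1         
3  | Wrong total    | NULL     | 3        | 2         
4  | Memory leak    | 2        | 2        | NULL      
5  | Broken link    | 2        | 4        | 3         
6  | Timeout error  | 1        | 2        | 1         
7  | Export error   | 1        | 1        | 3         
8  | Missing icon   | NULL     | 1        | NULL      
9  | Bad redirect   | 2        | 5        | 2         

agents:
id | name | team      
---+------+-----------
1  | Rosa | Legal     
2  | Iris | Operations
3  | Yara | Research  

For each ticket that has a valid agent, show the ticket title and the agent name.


INNER JOIN keeps only tickets rows whose agent_id matches an id in agents. Walk through each ticket:
  - ticket 1 (Wrong timezone): agent_id=2 -> matches Iris
  - ticket 2 (Stale cache): agent_id=1 -> matches Rosa
  - ticket 3 (Wrong total): agent_id=NULL, no match -> dropped
  - ticket 4 (Memory leak): agent_id=2 -> matches Iris
  - ticket 5 (Broken link): agent_id=2 -> matches Iris
  - ticket 6 (Timeout error): agent_id=1 -> matches Rosa
  - ticket 7 (Export error): agent_id=1 -> matches Rosa
  - ticket 8 (Missing icon): agent_id=NULL, no match -> dropped
  - ticket 9 (Bad redirect): agent_id=2 -> matches Iris
So 2 of 9 rows are dropped.

SQL:
SELECT a.title, b.name AS agent
FROM tickets a
INNER JOIN agents b ON a.agent_id = b.id

Result:
title          | agent
---------------+------
Wrong timezone | Iris 
Stale cache    | Rosa 
Memory leak    | Iris 
Broken link    | Iris 
Timeout error  | Rosa 
Export error   | Rosa 
Bad redirect   | Iris 


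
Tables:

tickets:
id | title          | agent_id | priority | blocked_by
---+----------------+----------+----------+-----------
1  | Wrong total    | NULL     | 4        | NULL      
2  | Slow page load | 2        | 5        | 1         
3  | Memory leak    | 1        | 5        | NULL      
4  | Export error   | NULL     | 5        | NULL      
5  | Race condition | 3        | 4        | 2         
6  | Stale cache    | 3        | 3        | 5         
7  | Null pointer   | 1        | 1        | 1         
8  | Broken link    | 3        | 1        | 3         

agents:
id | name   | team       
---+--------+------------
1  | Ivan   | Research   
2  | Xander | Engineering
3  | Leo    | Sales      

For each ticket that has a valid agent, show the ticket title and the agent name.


INNER JOIN keeps only tickets rows whose agent_id matches an id in agents. Walk through each ticket:
  - ticket 1 (Wrong total): agent_id=NULL, no match -> dropped
  - ticket 2 (Slow page load): agent_id=2 -> matches Xander
  - ticket 3 (Memory leak): agent_id=1 -> matches Ivan
  - ticket 4 (Export error): agent_id=NULL, no match -> dropped
  - ticket 5 (Race condition): agent_id=3 -> matches Leo
  - ticket 6 (Stale cache): agent_id=3 -> matches Leo
  - ticket 7 (Null pointer): agent_id=1 -> matches Ivan
  - ticket 8 (Broken link): agent_id=3 -> matches Leo
So 2 of 8 rows are dropped.

SQL:
SELECT a.title, b.name AS agent
FROM tickets a
INNER JOIN agents b ON a.agent_id = b.id

Result:
title          | agent 
---------------+-------
Slow page load | Xander
Memory leak    | Ivan  
Race condition | Leo   
Stale cache    | Leo   
Null pointer   | Ivan  
Broken link    | Leo   


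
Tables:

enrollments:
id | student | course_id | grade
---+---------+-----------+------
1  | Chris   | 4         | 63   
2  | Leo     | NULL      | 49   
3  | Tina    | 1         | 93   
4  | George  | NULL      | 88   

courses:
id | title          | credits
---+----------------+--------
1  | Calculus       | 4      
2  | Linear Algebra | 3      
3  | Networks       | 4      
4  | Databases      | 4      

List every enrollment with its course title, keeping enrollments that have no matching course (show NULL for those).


LEFT JOIN keeps every row from enrollments (the left table); where course_id has no match in courses, the course columns become NULL. Walk through each enrollment:
  - enrollment 1 (Chris): course_id=4 -> matches Databases
  - enrollment 2 (Leo): course_id=NULL, no match -> kept with NULL
  - enrollment 3 (Tina): course_id=1 -> matches Calculus
  - enrollment 4 (George): course_id=NULL, no match -> kept with NULL
All 4 rows appear; 2 have NULL course.

SQL:
SELECT a.student, b.title AS course
FROM enrollments a
LEFT JOIN courses b ON a.course_id = b.id

Result:
student | course   
--------+----------
Chris   | Databases
Leo     | NULL     
Tina    | Calculus 
George  | NULL     


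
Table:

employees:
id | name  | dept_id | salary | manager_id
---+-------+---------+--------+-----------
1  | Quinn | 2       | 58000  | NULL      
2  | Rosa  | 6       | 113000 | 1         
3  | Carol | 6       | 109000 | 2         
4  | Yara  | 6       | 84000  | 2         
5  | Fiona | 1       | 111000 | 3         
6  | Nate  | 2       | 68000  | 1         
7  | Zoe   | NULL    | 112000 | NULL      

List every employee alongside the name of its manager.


This is a self-join: employees is joined to a second copy of itself, matching each row's manager_id to another row's id. Use LEFT JOIN so rows with manager_id=NULL are kept.
  - employee 1 (Quinn): manager_id=NULL -> NULL
  - employee 2 (Rosa): manager_id=1 -> Quinn
  - employee 3 (Carol): manager_id=2 -> Rosa
  - employee 4 (Yara): manager_id=2 -> Rosa
  - employee 5 (Fiona): manager_id=3 -> Carol
  - employee 6 (Nate): manager_id=1 -> Quinn
  - employee 7 (Zoe): manager_id=NULL -> NULL

SQL:
SELECT a.name AS item, b.name AS manager
FROM employees a
LEFT JOIN employees b ON a.manager_id = b.id

Result:
item  | manager
------+--------
Quinn | NULL   
Rosa  | Quinn  
Carol | Rosa   
Yara  | Rosa   
Fiona | Carol  
Nate  | Quinn  
Zoe   | NULL   


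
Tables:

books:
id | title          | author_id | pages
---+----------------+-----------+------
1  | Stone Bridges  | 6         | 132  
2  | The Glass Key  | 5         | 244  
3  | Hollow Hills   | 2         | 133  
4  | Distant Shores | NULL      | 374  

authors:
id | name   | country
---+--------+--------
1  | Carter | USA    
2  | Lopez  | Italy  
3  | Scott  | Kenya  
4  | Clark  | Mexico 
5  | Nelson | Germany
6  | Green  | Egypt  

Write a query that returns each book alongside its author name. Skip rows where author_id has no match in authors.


INNER JOIN keeps only books rows whose author_id matches an id in authors. Walk through each book:
  - book 1 (Stone Bridges): author_id=6 -> matches Green
  - book 2 (The Glass Key): author_id=5 -> matches Nelson
  - book 3 (Hollow Hills): author_id=2 -> matches Lopez
  - book 4 (Distant Shores): author_id=NULL, no match -> dropped
So 1 of 4 rows is dropped.

SQL:
SELECT a.title, b.name AS author
FROM books a
INNER JOIN authors b ON a.author_id = b.id

Result:
title         | author
--------------+-------
Stone Bridges | Green 
The Glass Key | Nelson
Hollow Hills  | Lopez 


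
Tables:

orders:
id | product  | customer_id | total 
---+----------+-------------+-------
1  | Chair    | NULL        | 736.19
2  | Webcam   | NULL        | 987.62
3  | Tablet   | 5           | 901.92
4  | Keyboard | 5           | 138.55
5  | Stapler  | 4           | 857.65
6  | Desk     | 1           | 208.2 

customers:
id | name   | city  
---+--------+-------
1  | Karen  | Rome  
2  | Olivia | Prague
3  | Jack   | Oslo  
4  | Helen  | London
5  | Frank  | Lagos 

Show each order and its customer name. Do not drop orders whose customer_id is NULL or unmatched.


LEFT JOIN keeps every row from orders (the left table); where customer_id has no match in customers, the customer columns become NULL. Walk through each order:
  - order 1 (Chair): customer_id=NULL, no match -> kept with NULL
  - order 2 (Webcam): customer_id=NULL, no match -> kept with NULL
  - order 3 (Tablet): customer_id=5 -> matches Frank
  - order 4 (Keyboard): customer_id=5 -> matches Frank
  - order 5 (Stapler): customer_id=4 -> matches Helen
  - order 6 (Desk): customer_id=1 -> matches Karen
All 6 rows appear; 2 have NULL customer.

SQL:
SELECT a.product, b.name AS customer
FROM orders a
LEFT JOIN customers b ON a.customer_id = b.id

Result:
product  | customer
---------+---------
Chair    | NULL    
Webcam   | NULL    
Tablet   | Frank   
Keyboard | Frank   
Stapler  | Helen   
Desk     | Karen   


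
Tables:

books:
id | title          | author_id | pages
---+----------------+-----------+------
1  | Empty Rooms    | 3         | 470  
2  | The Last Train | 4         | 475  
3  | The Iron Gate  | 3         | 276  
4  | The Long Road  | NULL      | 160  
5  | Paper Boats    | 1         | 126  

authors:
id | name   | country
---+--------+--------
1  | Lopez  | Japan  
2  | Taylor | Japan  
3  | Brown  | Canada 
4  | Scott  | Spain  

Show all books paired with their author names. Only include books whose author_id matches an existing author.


INNER JOIN keeps only books rows whose author_id matches an id in authors. Walk through each book:
  - book 1 (Empty Rooms): author_id=3 -> matches Brown
  - book 2 (The Last Train): author_id=4 -> matches Scott
  - book 3 (The Iron Gate): author_id=3 -> matches Brown
  - book 4 (The Long Road): author_id=NULL, no match -> dropped
  - book 5 (Paper Boats): author_id=1 -> matches Lopez
So 1 of 5 rows is dropped.

SQL:
SELECT a.title, b.name AS author
FROM books a
INNER JOIN authors b ON a.author_id = b.id

Result:
title          | author
---------------+-------
Empty Rooms    | Brown 
The Last Train | Scott 
The Iron Gate  | Brown 
Paper Boats    | Lopez 


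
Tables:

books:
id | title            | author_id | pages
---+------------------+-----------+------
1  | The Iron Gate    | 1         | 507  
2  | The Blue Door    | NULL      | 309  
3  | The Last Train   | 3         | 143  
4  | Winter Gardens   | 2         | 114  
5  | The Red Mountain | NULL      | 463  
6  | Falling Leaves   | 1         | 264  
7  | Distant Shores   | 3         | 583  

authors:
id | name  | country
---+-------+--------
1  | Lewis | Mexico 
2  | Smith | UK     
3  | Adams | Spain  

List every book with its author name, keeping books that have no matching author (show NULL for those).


LEFT JOIN keeps every row from books (the left table); where author_id has no match in authors, the author columns become NULL. Walk through each book:
  - book 1 (The Iron Gate): author_id=1 -> matches Lewis
  - book 2 (The Blue Door): author_id=NULL, no match -> kept with NULL
  - book 3 (The Last Train): author_id=3 -> matches Adams
  - book 4 (Winter Gardens): author_id=2 -> matches Smith
  - book 5 (The Red Mountain): author_id=NULL, no match -> kept with NULL
  - book 6 (Falling Leaves): author_id=1 -> matches Lewis
  - book 7 (Distant Shores): author_id=3 -> matches Adams
All 7 rows appear; 2 have NULL author.

SQL:
SELECT a.title, b.name AS author
FROM books a
LEFT JOIN authors b ON a.author_id = b.id

Result:
title            | author
-----------------+-------
The Iron Gate    | Lewis 
The Blue Door    | NULL  
The Last Train   | Adams 
Winter Gardens   | Smith 
The Red Mountain | NULL  
Falling Leaves   | Lewis 
Distant Shores   | Adams 


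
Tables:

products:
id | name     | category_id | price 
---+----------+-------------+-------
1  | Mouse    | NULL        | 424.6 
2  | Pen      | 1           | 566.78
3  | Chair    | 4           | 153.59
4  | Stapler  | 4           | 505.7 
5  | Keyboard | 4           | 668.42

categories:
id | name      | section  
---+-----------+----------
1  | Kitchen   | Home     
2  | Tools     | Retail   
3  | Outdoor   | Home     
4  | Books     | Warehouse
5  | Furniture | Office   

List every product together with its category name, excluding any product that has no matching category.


INNER JOIN keeps only products rows whose category_id matches an id in categories. Walk through each product:
  - product 1 (Mouse): category_id=NULL, no match -> dropped
  - product 2 (Pen): category_id=1 -> matches Kitchen
  - product 3 (Chair): category_id=4 -> matches Books
  - product 4 (Stapler): category_id=4 -> matches Books
  - product 5 (Keyboard): category_id=4 -> matches Books
So 1 of 5 rows is dropped.

SQL:
SELECT a.name, b.name AS category
FROM products a
INNER JOIN categories b ON a.category_id = b.id

Result:
name     | category
---------+---------
Pen      | Kitchen 
Chair    | Books   
Stapler  | Books   
Keyboard | Books   


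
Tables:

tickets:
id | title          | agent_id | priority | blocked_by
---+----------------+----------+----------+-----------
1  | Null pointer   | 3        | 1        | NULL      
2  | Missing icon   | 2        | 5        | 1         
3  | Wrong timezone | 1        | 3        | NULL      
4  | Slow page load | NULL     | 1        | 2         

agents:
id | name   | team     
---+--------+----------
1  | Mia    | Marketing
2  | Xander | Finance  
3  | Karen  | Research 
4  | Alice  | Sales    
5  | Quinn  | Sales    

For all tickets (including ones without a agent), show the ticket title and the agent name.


LEFT JOIN keeps every row from tickets (the left table); where agent_id has no match in agents, the agent columns become NULL. Walk through each ticket:
  - ticket 1 (Null pointer): agent_id=3 -> matches Karen
  - ticket 2 (Missing icon): agent_id=2 -> matches Xander
  - ticket 3 (Wrong timezone): agent_id=1 -> matches Mia
  - ticket 4 (Slow page load): agent_id=NULL, no match -> kept with NULL
All 4 rows appear; 1 has NULL agent.

SQL:
SELECT a.title, b.name AS agent
FROM tickets a
LEFT JOIN agents b ON a.agent_id = b.id

Result:
title          | agent 
---------------+-------
Null pointer   | Karen 
Missing icon   | Xander
Wrong timezone | Mia   
Slow page load | NULL  


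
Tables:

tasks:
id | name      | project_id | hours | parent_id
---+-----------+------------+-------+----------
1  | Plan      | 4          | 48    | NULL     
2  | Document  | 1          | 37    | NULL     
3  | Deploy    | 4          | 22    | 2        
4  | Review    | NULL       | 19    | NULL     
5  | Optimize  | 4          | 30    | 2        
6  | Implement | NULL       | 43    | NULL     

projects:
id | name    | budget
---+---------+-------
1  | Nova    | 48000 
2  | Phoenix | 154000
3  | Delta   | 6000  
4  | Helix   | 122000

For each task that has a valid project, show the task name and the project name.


INNER JOIN keeps only tasks rows whose project_id matches an id in projects. Walk through each task:
  - task 1 (Plan): project_id=4 -> matches Helix
  - task 2 (Document): project_id=1 -> matches Nova
  - task 3 (Deploy): project_id=4 -> matches Helix
  - task 4 (Review): project_id=NULL, no match -> dropped
  - task 5 (Optimize): project_id=4 -> matches Helix
  - task 6 (Implement): project_id=NULL, no match -> dropped
So 2 of 6 rows are dropped.

SQL:
SELECT a.name, b.name AS project
FROM tasks a
INNER JOIN projects b ON a.project_id = b.id

Result:
name     | project
---------+--------
Plan     | Helix  
Document | Nova   
Deploy   | Helix  
Optimize | Helix  


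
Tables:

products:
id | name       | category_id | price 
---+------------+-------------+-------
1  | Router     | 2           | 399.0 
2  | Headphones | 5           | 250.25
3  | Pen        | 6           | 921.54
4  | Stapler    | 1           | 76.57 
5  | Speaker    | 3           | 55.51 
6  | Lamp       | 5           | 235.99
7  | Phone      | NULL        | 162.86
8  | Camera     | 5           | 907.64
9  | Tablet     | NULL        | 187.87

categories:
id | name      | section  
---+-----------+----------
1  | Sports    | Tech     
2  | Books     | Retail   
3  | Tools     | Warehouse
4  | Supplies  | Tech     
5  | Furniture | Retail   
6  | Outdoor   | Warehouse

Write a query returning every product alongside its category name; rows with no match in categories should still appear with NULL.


LEFT JOIN keeps every row from products (the left table); where category_id has no match in categories, the category columns become NULL. Walk through each product:
  - product 1 (Router): category_id=2 -> matches Books
  - product 2 (Headphones): category_id=5 -> matches Furniture
  - product 3 (Pen): category_id=6 -> matches Outdoor
  - product 4 (Stapler): category_id=1 -> matches Sports
  - product 5 (Speaker): category_id=3 -> matches Tools
  - product 6 (Lamp): category_id=5 -> matches Furniture
  - product 7 (Phone): category_id=NULL, no match -> kept with NULL
  - product 8 (Camera): category_id=5 -> matches Furniture
  - product 9 (Tablet): category_id=NULL, no match -> kept with NULL
All 9 rows appear; 2 have NULL category.

SQL:
SELECT a.name, b.name AS category
FROM products a
LEFT JOIN categories b ON a.category_id = b.id

Result:
name       | category 
-----------+----------
Router     | Books    
Headphones | Furniture
Pen        | Outdoor  
Stapler    | Sports   
Speaker    | Tools    
Lamp       | Furniture
Phone      | NULL     
Camera     | Furniture
Tablet     | NULL     


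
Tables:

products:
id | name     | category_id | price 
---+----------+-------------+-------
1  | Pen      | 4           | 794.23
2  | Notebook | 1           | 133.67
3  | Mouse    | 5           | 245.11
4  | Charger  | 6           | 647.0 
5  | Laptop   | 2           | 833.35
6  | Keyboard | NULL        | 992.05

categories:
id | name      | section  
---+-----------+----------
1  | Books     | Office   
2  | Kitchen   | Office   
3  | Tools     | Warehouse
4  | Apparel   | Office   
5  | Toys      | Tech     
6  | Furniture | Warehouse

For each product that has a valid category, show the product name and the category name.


INNER JOIN keeps only products rows whose category_id matches an id in categories. Walk through each product:
  - product 1 (Pen): category_id=4 -> matches Apparel
  - product 2 (Notebook): category_id=1 -> matches Books
  - product 3 (Mouse): category_id=5 -> matches Toys
  - product 4 (Charger): category_id=6 -> matches Furniture
  - product 5 (Laptop): category_id=2 -> matches Kitchen
  - product 6 (Keyboard): category_id=NULL, no match -> dropped
So 1 of 6 rows is dropped.

SQL:
SELECT a.name, b.name AS category
FROM products a
INNER JOIN categories b ON a.category_id = b.id

Result:
name     | category 
---------+----------
Pen      | Apparel  
Notebook | Books    
Mouse    | Toys     
Charger  | Furniture
Laptop   | Kitchen  
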